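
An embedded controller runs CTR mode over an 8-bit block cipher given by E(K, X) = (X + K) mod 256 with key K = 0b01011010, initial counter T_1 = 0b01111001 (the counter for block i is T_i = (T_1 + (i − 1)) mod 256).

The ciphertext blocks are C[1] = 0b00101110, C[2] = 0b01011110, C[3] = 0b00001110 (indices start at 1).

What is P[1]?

P[1] = 0b11111101

CTR decryption: S_i = E(K, T_i) where T_i is the counter for block i; P_i = C_i ⊕ S_i.
P[1]: T = 0b01111001, S = E(K, T) = 0b11010011; 0b00101110 ⊕ 0b11010011 = 0b11111101.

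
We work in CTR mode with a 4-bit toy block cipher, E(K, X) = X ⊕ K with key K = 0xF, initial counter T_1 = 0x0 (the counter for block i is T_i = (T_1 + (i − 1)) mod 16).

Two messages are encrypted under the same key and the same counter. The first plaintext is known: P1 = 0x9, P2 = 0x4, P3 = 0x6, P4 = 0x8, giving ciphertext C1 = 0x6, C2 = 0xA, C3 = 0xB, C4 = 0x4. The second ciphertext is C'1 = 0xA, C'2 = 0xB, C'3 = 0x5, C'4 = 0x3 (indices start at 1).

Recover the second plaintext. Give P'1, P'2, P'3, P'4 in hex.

In CTR with a reused counter, both messages share the same keystream S_i, so C_i ⊕ C'_i = P_i ⊕ P'_i and thus P'_i = P_i ⊕ C_i ⊕ C'_i.
P'1: 0x9 ⊕ 0x6 ⊕ 0xA = 0x5.
P'2: 0x4 ⊕ 0xA ⊕ 0xB = 0x5.
P'3: 0x6 ⊕ 0xB ⊕ 0x5 = 0x8.
P'4: 0x8 ⊕ 0x4 ⊕ 0x3 = 0xF.

P'1 = 0x5, P'2 = 0x5, P'3 = 0x8, P'4 = 0xF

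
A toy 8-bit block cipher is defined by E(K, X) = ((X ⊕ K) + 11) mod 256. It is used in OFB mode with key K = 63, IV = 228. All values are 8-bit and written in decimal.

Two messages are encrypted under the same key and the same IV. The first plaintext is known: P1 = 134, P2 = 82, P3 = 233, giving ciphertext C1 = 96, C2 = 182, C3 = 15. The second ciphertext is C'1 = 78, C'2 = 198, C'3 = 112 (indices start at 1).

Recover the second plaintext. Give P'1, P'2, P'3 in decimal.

In OFB with a reused IV, both messages share the same keystream S_i, so C_i ⊕ C'_i = P_i ⊕ P'_i and thus P'_i = P_i ⊕ C_i ⊕ C'_i.
P'1: 134 ⊕ 96 ⊕ 78 = 168.
P'2: 82 ⊕ 182 ⊕ 198 = 34.
P'3: 233 ⊕ 15 ⊕ 112 = 150.

P'1 = 168, P'2 = 34, P'3 = 150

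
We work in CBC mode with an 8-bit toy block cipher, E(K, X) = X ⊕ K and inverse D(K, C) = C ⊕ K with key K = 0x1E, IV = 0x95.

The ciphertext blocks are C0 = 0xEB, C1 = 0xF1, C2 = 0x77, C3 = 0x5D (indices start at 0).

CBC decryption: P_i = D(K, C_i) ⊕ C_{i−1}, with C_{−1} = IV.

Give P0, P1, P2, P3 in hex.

P0: D(K, 0xEB) = 0xF5; 0xF5 ⊕ 0x95 = 0x60.
P1: D(K, 0xF1) = 0xEF; 0xEF ⊕ 0xEB = 0x04.
P2: D(K, 0x77) = 0x69; 0x69 ⊕ 0xF1 = 0x98.
P3: D(K, 0x5D) = 0x43; 0x43 ⊕ 0x77 = 0x34.

P0 = 0x60, P1 = 0x04, P2 = 0x98, P3 = 0x34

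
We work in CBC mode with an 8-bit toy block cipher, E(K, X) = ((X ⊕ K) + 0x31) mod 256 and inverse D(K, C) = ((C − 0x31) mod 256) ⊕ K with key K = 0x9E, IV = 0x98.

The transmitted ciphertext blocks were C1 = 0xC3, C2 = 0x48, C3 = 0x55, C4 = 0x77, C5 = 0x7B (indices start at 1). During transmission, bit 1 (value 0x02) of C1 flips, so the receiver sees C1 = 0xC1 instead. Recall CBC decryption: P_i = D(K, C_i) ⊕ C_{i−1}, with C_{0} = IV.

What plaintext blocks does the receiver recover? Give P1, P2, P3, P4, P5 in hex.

Only C1 changed, to 0xC1. In CBC, a change in C_i garbles P_i and flips the same bit in P_{i+1}. Decrypting the received ciphertext:
P1: D(K, 0xC1) = 0x0E; 0x0E ⊕ 0x98 = 0x96.
P2: D(K, 0x48) = 0x89; 0x89 ⊕ 0xC1 = 0x48.
P3: D(K, 0x55) = 0xBA; 0xBA ⊕ 0x48 = 0xF2.
P4: D(K, 0x77) = 0xD8; 0xD8 ⊕ 0x55 = 0x8D.
P5: D(K, 0x7B) = 0xD4; 0xD4 ⊕ 0x77 = 0xA3.
Blocks that differ from the original plaintext: P1, P2.

P1 = 0x96, P2 = 0x48, P3 = 0xF2, P4 = 0x8D, P5 = 0xA3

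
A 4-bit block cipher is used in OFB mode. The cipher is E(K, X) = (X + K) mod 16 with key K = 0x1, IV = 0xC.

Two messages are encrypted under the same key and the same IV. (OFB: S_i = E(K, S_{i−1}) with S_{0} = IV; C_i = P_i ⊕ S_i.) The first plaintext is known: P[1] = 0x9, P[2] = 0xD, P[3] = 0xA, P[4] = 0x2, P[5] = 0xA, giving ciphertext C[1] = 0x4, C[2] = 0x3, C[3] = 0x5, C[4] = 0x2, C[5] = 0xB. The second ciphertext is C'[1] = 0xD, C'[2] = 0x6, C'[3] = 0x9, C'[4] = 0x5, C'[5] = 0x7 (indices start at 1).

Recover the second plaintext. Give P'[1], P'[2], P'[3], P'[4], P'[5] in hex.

P'[1] = 0x0, P'[2] = 0x8, P'[3] = 0x6, P'[4] = 0x5, P'[5] = 0x6

In OFB with a reused IV, both messages share the same keystream S_i, so C_i ⊕ C'_i = P_i ⊕ P'_i and thus P'_i = P_i ⊕ C_i ⊕ C'_i.
P'[1]: 0x9 ⊕ 0x4 ⊕ 0xD = 0x0.
P'[2]: 0xD ⊕ 0x3 ⊕ 0x6 = 0x8.
P'[3]: 0xA ⊕ 0x5 ⊕ 0x9 = 0x6.
P'[4]: 0x2 ⊕ 0x2 ⊕ 0x5 = 0x5.
P'[5]: 0xA ⊕ 0xB ⊕ 0x7 = 0x6.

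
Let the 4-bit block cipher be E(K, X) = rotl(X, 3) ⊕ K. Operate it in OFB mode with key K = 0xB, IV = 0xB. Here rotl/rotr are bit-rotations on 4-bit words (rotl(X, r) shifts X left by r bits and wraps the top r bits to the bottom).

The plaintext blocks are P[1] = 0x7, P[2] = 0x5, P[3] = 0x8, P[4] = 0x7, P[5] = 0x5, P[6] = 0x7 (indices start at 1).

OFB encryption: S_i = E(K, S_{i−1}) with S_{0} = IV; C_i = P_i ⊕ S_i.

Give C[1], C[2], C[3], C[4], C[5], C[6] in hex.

C[1] = 0x1, C[2] = 0xD, C[3] = 0x7, C[4] = 0x3, C[5] = 0xC, C[6] = 0x0

C[1]: S = E(K, 0xB) = 0x6; 0x7 ⊕ 0x6 = 0x1.
C[2]: S = E(K, 0x6) = 0x8; 0x5 ⊕ 0x8 = 0xD.
C[3]: S = E(K, 0x8) = 0xF; 0x8 ⊕ 0xF = 0x7.
C[4]: S = E(K, 0xF) = 0x4; 0x7 ⊕ 0x4 = 0x3.
C[5]: S = E(K, 0x4) = 0x9; 0x5 ⊕ 0x9 = 0xC.
C[6]: S = E(K, 0x9) = 0x7; 0x7 ⊕ 0x7 = 0x0.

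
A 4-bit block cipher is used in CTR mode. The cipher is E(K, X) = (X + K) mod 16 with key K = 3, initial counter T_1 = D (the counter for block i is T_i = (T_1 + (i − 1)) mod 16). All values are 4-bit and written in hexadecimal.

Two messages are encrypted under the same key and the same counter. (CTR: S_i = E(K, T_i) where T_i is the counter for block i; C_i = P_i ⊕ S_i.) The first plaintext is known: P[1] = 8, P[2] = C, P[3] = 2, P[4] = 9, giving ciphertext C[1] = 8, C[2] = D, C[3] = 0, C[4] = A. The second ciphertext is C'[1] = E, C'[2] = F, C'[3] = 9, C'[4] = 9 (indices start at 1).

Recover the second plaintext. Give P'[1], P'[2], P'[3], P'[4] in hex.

P'[1] = E, P'[2] = E, P'[3] = B, P'[4] = A

In CTR with a reused counter, both messages share the same keystream S_i, so C_i ⊕ C'_i = P_i ⊕ P'_i and thus P'_i = P_i ⊕ C_i ⊕ C'_i.
P'[1]: 8 ⊕ 8 ⊕ E = E.
P'[2]: C ⊕ D ⊕ F = E.
P'[3]: 2 ⊕ 0 ⊕ 9 = B.
P'[4]: 9 ⊕ A ⊕ 9 = A.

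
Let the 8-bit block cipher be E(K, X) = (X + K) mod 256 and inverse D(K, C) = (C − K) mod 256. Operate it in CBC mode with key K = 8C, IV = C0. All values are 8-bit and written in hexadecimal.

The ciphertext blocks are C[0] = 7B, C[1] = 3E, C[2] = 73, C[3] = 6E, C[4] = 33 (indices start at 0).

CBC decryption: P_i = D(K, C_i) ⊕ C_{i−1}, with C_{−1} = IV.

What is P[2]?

P[2] = D9

P[2]: D(K, 73) = E7; E7 ⊕ 3E = D9.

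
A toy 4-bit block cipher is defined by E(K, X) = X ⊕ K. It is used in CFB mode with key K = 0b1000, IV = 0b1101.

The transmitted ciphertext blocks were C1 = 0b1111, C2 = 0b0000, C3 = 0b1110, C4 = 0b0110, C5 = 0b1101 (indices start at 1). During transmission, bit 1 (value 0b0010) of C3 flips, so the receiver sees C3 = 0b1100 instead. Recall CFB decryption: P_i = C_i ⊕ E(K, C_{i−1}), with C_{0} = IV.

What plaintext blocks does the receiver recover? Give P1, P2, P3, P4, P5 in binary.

Only C3 changed, to 0b1100. In CFB, a change in C_i flips the same bit in P_i and garbles P_{i+1}. Decrypting the received ciphertext:
P1: E(K, 0b1101) = 0b0101; 0b1111 ⊕ 0b0101 = 0b1010.
P2: E(K, 0b1111) = 0b0111; 0b0000 ⊕ 0b0111 = 0b0111.
P3: E(K, 0b0000) = 0b1000; 0b1100 ⊕ 0b1000 = 0b0100.
P4: E(K, 0b1100) = 0b0100; 0b0110 ⊕ 0b0100 = 0b0010.
P5: E(K, 0b0110) = 0b1110; 0b1101 ⊕ 0b1110 = 0b0011.
Blocks that differ from the original plaintext: P3, P4.

P1 = 0b1010, P2 = 0b0111, P3 = 0b0100, P4 = 0b0010, P5 = 0b0011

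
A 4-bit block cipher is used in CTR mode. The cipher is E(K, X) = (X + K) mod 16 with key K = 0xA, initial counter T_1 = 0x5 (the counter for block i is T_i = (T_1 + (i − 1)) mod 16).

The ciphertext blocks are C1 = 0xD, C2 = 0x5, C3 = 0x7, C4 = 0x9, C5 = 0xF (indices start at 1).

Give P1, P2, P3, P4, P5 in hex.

CTR decryption: S_i = E(K, T_i) where T_i is the counter for block i; P_i = C_i ⊕ S_i.
P1: T = 0x5, S = E(K, T) = 0xF; 0xD ⊕ 0xF = 0x2.
P2: T = 0x6, S = E(K, T) = 0x0; 0x5 ⊕ 0x0 = 0x5.
P3: T = 0x7, S = E(K, T) = 0x1; 0x7 ⊕ 0x1 = 0x6.
P4: T = 0x8, S = E(K, T) = 0x2; 0x9 ⊕ 0x2 = 0xB.
P5: T = 0x9, S = E(K, T) = 0x3; 0xF ⊕ 0x3 = 0xC.

P1 = 0x2, P2 = 0x5, P3 = 0x6, P4 = 0xB, P5 = 0xC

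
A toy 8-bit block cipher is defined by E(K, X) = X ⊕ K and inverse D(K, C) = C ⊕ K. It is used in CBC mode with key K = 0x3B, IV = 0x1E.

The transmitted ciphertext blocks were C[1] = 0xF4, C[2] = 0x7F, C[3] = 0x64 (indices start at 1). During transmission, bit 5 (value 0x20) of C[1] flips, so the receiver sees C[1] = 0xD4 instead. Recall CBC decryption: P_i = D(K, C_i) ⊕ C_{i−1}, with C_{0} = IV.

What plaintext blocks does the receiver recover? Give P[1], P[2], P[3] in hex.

P[1] = 0xF1, P[2] = 0x90, P[3] = 0x20

Only C[1] changed, to 0xD4. In CBC, a change in C_i garbles P_i and flips the same bit in P_{i+1}. Decrypting the received ciphertext:
P[1]: D(K, 0xD4) = 0xEF; 0xEF ⊕ 0x1E = 0xF1.
P[2]: D(K, 0x7F) = 0x44; 0x44 ⊕ 0xD4 = 0x90.
P[3]: D(K, 0x64) = 0x5F; 0x5F ⊕ 0x7F = 0x20.
Blocks that differ from the original plaintext: P[1], P[2].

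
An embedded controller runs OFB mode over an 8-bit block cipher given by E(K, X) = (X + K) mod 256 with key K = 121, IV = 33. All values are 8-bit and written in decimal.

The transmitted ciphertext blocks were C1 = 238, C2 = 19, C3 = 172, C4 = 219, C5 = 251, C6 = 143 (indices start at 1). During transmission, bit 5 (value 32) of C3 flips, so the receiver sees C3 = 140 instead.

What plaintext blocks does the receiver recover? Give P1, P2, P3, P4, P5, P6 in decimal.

OFB decryption: S_i = E(K, S_{i−1}) with S_{0} = IV; P_i = C_i ⊕ S_i.
Only C3 changed, to 140. In OFB, a change in C_i flips the same bit in P_i only; the keystream is unaffected. Decrypting the received ciphertext:
P1: S = E(K, 33) = 154; 238 ⊕ 154 = 116.
P2: S = E(K, 154) = 19; 19 ⊕ 19 = 0.
P3: S = E(K, 19) = 140; 140 ⊕ 140 = 0.
P4: S = E(K, 140) = 5; 219 ⊕ 5 = 222.
P5: S = E(K, 5) = 126; 251 ⊕ 126 = 133.
P6: S = E(K, 126) = 247; 143 ⊕ 247 = 120.
Blocks that differ from the original plaintext: P3.

P1 = 116, P2 = 0, P3 = 0, P4 = 222, P5 = 133, P6 = 120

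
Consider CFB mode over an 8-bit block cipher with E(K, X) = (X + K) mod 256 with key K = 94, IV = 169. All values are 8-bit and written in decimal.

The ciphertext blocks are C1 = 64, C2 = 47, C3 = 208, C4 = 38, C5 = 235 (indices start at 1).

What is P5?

CFB decryption: P_i = C_i ⊕ E(K, C_{i−1}), with C_{0} = IV.
P5: E(K, 38) = 132; 235 ⊕ 132 = 111.

P5 = 111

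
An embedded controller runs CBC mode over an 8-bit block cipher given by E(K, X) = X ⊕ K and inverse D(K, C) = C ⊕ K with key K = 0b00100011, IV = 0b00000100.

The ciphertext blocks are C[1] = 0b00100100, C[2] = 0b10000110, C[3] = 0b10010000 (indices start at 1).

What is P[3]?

CBC decryption: P_i = D(K, C_i) ⊕ C_{i−1}, with C_{0} = IV.
P[3]: D(K, 0b10010000) = 0b10110011; 0b10110011 ⊕ 0b10000110 = 0b00110101.

P[3] = 0b00110101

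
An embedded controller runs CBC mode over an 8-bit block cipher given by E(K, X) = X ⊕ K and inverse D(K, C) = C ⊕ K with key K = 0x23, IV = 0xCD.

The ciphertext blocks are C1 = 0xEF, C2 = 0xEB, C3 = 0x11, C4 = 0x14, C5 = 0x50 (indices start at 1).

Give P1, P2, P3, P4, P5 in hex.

CBC decryption: P_i = D(K, C_i) ⊕ C_{i−1}, with C_{0} = IV.
P1: D(K, 0xEF) = 0xCC; 0xCC ⊕ 0xCD = 0x01.
P2: D(K, 0xEB) = 0xC8; 0xC8 ⊕ 0xEF = 0x27.
P3: D(K, 0x11) = 0x32; 0x32 ⊕ 0xEB = 0xD9.
P4: D(K, 0x14) = 0x37; 0x37 ⊕ 0x11 = 0x26.
P5: D(K, 0x50) = 0x73; 0x73 ⊕ 0x14 = 0x67.

P1 = 0x01, P2 = 0x27, P3 = 0xD9, P4 = 0x26, P5 = 0x67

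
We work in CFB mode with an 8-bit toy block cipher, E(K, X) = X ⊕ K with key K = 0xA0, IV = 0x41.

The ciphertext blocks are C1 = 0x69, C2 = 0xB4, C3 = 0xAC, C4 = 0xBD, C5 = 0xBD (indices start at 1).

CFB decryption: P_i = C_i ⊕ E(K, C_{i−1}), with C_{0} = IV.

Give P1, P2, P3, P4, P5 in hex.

P1: E(K, 0x41) = 0xE1; 0x69 ⊕ 0xE1 = 0x88.
P2: E(K, 0x69) = 0xC9; 0xB4 ⊕ 0xC9 = 0x7D.
P3: E(K, 0xB4) = 0x14; 0xAC ⊕ 0x14 = 0xB8.
P4: E(K, 0xAC) = 0x0C; 0xBD ⊕ 0x0C = 0xB1.
P5: E(K, 0xBD) = 0x1D; 0xBD ⊕ 0x1D = 0xA0.

P1 = 0x88, P2 = 0x7D, P3 = 0xB8, P4 = 0xB1, P5 = 0xA0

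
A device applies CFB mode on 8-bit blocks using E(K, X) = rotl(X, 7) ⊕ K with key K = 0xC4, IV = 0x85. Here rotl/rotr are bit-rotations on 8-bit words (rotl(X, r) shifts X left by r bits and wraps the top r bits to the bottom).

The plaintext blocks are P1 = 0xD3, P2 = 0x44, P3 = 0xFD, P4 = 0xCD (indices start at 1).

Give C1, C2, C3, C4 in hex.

CFB encryption: C_i = P_i ⊕ E(K, C_{i−1}), with C_{0} = IV.
C1: E(K, 0x85) = 0x06; 0xD3 ⊕ 0x06 = 0xD5.
C2: E(K, 0xD5) = 0x2E; 0x44 ⊕ 0x2E = 0x6A.
C3: E(K, 0x6A) = 0xF1; 0xFD ⊕ 0xF1 = 0x0C.
C4: E(K, 0x0C) = 0xC2; 0xCD ⊕ 0xC2 = 0x0F.

C1 = 0xD5, C2 = 0x6A, C3 = 0x0C, C4 = 0x0F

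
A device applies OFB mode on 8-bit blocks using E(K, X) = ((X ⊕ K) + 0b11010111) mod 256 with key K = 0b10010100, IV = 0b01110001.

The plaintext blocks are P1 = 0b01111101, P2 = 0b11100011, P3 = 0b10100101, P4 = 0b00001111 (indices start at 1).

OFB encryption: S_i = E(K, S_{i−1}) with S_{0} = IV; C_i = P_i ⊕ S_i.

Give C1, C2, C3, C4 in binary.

C1 = 0b11000001, C2 = 0b00011100, C3 = 0b11100111, C4 = 0b10100010

C1: S = E(K, 0b01110001) = 0b10111100; 0b01111101 ⊕ 0b10111100 = 0b11000001.
C2: S = E(K, 0b10111100) = 0b11111111; 0b11100011 ⊕ 0b11111111 = 0b00011100.
C3: S = E(K, 0b11111111) = 0b01000010; 0b10100101 ⊕ 0b01000010 = 0b11100111.
C4: S = E(K, 0b01000010) = 0b10101101; 0b00001111 ⊕ 0b10101101 = 0b10100010.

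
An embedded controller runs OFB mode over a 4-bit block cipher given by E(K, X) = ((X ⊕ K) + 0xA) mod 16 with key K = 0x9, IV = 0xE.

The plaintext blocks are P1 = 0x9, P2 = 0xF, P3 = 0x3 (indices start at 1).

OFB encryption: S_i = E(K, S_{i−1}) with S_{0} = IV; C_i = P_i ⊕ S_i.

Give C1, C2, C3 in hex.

C1: S = E(K, 0xE) = 0x1; 0x9 ⊕ 0x1 = 0x8.
C2: S = E(K, 0x1) = 0x2; 0xF ⊕ 0x2 = 0xD.
C3: S = E(K, 0x2) = 0x5; 0x3 ⊕ 0x5 = 0x6.

C1 = 0x8, C2 = 0xD, C3 = 0x6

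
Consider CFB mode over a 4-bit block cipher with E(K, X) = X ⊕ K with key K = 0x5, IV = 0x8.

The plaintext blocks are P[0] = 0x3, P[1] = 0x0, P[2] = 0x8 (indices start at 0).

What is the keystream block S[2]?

CFB encryption: C_i = P_i ⊕ E(K, C_{i−1}), with C_{−1} = IV.
C[0]: E(K, 0x8) = 0xD; 0x3 ⊕ 0xD = 0xE.
C[1]: E(K, 0xE) = 0xB; 0x0 ⊕ 0xB = 0xB.
C[2]: E(K, 0xB) = 0xE; 0x8 ⊕ 0xE = 0x6.
So S[2] = 0xE.

0xE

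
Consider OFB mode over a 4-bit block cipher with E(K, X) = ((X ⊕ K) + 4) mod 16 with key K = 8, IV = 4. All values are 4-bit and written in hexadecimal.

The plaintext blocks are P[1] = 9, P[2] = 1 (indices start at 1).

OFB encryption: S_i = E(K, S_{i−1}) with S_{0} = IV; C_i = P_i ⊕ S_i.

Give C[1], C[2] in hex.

C[1] = 9, C[2] = D

C[1]: S = E(K, 4) = 0; 9 ⊕ 0 = 9.
C[2]: S = E(K, 0) = C; 1 ⊕ C = D.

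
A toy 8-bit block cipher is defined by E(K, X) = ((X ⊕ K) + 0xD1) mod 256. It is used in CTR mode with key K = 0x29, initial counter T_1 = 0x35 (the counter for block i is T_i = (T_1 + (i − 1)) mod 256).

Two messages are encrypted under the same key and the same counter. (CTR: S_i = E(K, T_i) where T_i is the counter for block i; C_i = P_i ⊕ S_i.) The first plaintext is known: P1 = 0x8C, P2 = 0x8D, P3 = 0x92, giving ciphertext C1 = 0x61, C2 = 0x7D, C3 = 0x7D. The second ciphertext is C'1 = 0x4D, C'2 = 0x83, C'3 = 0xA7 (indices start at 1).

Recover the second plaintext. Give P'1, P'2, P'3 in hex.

In CTR with a reused counter, both messages share the same keystream S_i, so C_i ⊕ C'_i = P_i ⊕ P'_i and thus P'_i = P_i ⊕ C_i ⊕ C'_i.
P'1: 0x8C ⊕ 0x61 ⊕ 0x4D = 0xA0.
P'2: 0x8D ⊕ 0x7D ⊕ 0x83 = 0x73.
P'3: 0x92 ⊕ 0x7D ⊕ 0xA7 = 0x48.

P'1 = 0xA0, P'2 = 0x73, P'3 = 0x48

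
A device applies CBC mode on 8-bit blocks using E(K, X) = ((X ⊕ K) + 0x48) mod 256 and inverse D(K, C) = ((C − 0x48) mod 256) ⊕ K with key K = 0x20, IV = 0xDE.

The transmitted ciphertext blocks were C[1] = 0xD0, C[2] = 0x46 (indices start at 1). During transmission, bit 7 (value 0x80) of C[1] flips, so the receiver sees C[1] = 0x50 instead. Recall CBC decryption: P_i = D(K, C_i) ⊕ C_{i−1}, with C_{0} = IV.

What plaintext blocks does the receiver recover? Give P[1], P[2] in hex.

P[1] = 0xF6, P[2] = 0x8E

Only C[1] changed, to 0x50. In CBC, a change in C_i garbles P_i and flips the same bit in P_{i+1}. Decrypting the received ciphertext:
P[1]: D(K, 0x50) = 0x28; 0x28 ⊕ 0xDE = 0xF6.
P[2]: D(K, 0x46) = 0xDE; 0xDE ⊕ 0x50 = 0x8E.
Blocks that differ from the original plaintext: P[1], P[2].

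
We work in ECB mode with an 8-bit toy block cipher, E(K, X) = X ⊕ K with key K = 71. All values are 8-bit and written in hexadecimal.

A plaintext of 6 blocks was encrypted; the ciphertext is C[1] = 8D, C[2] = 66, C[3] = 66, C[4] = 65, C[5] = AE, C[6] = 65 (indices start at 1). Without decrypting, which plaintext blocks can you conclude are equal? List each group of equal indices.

P[2] = P[3]; P[4] = P[6]

ECB encrypts each block independently with the same key, so equal ciphertext blocks imply equal plaintext blocks.
C[2] = C[3] = 66, so P[2] = P[3].
C[4] = C[6] = 65, so P[4] = P[6].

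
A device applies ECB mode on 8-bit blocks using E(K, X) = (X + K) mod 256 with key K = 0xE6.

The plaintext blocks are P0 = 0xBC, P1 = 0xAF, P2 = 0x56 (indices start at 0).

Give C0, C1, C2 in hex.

ECB encryption: C_i = E(K, P_i).
C0: E(K, 0xBC) = 0xA2.
C1: E(K, 0xAF) = 0x95.
C2: E(K, 0x56) = 0x3C.

C0 = 0xA2, C1 = 0x95, C2 = 0x3C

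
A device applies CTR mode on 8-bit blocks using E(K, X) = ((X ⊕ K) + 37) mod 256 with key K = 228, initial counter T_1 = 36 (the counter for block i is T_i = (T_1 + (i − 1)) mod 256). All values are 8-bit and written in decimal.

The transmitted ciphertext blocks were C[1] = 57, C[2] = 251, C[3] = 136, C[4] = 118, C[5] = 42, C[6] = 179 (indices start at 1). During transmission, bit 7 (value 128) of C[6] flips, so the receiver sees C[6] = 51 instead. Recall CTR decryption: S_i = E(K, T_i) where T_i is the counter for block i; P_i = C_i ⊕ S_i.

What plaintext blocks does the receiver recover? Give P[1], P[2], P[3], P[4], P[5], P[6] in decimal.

P[1] = 220, P[2] = 29, P[3] = 111, P[4] = 158, P[5] = 219, P[6] = 193

Only C[6] changed, to 51. In CTR, a change in C_i flips the same bit in P_i only; the keystream is unaffected. Decrypting the received ciphertext:
P[1]: T = 36, S = E(K, T) = 229; 57 ⊕ 229 = 220.
P[2]: T = 37, S = E(K, T) = 230; 251 ⊕ 230 = 29.
P[3]: T = 38, S = E(K, T) = 231; 136 ⊕ 231 = 111.
P[4]: T = 39, S = E(K, T) = 232; 118 ⊕ 232 = 158.
P[5]: T = 40, S = E(K, T) = 241; 42 ⊕ 241 = 219.
P[6]: T = 41, S = E(K, T) = 242; 51 ⊕ 242 = 193.
Blocks that differ from the original plaintext: P[6].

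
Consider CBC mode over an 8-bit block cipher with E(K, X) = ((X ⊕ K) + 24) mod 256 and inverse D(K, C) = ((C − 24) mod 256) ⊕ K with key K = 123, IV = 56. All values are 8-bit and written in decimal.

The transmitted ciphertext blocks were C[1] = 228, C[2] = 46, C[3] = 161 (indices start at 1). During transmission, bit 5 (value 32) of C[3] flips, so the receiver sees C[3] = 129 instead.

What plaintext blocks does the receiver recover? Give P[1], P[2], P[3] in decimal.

CBC decryption: P_i = D(K, C_i) ⊕ C_{i−1}, with C_{0} = IV.
Only C[3] changed, to 129. In CBC, a change in C_i garbles P_i and flips the same bit in P_{i+1}. Decrypting the received ciphertext:
P[1]: D(K, 228) = 183; 183 ⊕ 56 = 143.
P[2]: D(K, 46) = 109; 109 ⊕ 228 = 137.
P[3]: D(K, 129) = 18; 18 ⊕ 46 = 60.
Blocks that differ from the original plaintext: P[3].

P[1] = 143, P[2] = 137, P[3] = 60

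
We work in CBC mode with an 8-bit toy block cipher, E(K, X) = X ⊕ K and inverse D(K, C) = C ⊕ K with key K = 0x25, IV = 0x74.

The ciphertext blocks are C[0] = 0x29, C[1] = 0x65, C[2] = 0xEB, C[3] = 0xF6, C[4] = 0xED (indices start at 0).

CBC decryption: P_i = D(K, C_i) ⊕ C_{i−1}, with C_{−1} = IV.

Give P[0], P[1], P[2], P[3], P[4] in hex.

P[0] = 0x78, P[1] = 0x69, P[2] = 0xAB, P[3] = 0x38, P[4] = 0x3E

P[0]: D(K, 0x29) = 0x0C; 0x0C ⊕ 0x74 = 0x78.
P[1]: D(K, 0x65) = 0x40; 0x40 ⊕ 0x29 = 0x69.
P[2]: D(K, 0xEB) = 0xCE; 0xCE ⊕ 0x65 = 0xAB.
P[3]: D(K, 0xF6) = 0xD3; 0xD3 ⊕ 0xEB = 0x38.
P[4]: D(K, 0xED) = 0xC8; 0xC8 ⊕ 0xF6 = 0x3E.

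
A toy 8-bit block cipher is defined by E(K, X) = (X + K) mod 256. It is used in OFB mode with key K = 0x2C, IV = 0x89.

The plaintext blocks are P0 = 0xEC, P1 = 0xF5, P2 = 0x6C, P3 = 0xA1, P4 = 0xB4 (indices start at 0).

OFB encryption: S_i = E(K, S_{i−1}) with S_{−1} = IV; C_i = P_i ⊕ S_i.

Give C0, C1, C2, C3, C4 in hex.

C0: S = E(K, 0x89) = 0xB5; 0xEC ⊕ 0xB5 = 0x59.
C1: S = E(K, 0xB5) = 0xE1; 0xF5 ⊕ 0xE1 = 0x14.
C2: S = E(K, 0xE1) = 0x0D; 0x6C ⊕ 0x0D = 0x61.
C3: S = E(K, 0x0D) = 0x39; 0xA1 ⊕ 0x39 = 0x98.
C4: S = E(K, 0x39) = 0x65; 0xB4 ⊕ 0x65 = 0xD1.

C0 = 0x59, C1 = 0x14, C2 = 0x61, C3 = 0x98, C4 = 0xD1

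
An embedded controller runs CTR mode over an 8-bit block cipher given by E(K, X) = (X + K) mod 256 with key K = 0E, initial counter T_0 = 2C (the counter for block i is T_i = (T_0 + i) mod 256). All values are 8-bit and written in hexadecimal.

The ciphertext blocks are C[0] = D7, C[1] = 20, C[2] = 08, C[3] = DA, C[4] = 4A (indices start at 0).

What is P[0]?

P[0] = ED

CTR decryption: S_i = E(K, T_i) where T_i is the counter for block i; P_i = C_i ⊕ S_i.
P[0]: T = 2C, S = E(K, T) = 3A; D7 ⊕ 3A = ED.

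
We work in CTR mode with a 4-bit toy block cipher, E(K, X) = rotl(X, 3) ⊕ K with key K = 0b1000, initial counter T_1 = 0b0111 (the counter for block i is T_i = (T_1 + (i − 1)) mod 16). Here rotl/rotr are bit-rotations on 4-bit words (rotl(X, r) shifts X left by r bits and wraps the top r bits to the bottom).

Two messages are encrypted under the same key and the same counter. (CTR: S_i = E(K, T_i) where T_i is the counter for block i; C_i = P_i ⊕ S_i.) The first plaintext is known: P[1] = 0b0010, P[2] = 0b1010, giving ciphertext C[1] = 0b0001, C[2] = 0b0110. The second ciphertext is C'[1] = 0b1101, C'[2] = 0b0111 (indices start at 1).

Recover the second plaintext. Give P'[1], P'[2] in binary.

P'[1] = 0b1110, P'[2] = 0b1011

In CTR with a reused counter, both messages share the same keystream S_i, so C_i ⊕ C'_i = P_i ⊕ P'_i and thus P'_i = P_i ⊕ C_i ⊕ C'_i.
P'[1]: 0b0010 ⊕ 0b0001 ⊕ 0b1101 = 0b1110.
P'[2]: 0b1010 ⊕ 0b0110 ⊕ 0b0111 = 0b1011.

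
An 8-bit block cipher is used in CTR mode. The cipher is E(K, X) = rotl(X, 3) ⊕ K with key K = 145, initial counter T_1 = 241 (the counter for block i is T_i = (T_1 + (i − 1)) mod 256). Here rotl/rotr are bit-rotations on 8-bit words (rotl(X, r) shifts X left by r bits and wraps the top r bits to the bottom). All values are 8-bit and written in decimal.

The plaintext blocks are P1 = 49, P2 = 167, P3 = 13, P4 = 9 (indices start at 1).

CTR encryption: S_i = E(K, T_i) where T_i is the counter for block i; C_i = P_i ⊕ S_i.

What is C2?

C1: T = 241, S = E(K, T) = 30; 49 ⊕ 30 = 47.
C2: T = 242, S = E(K, T) = 6; 167 ⊕ 6 = 161.

C2 = 161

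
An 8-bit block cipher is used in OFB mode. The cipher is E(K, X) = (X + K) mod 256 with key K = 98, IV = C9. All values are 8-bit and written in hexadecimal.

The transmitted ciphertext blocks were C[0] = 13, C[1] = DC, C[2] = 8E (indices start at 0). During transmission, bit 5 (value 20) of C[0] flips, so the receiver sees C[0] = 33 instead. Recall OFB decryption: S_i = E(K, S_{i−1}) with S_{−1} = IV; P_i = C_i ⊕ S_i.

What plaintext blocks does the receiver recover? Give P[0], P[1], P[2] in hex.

P[0] = 52, P[1] = 25, P[2] = 1F

Only C[0] changed, to 33. In OFB, a change in C_i flips the same bit in P_i only; the keystream is unaffected. Decrypting the received ciphertext:
P[0]: S = E(K, C9) = 61; 33 ⊕ 61 = 52.
P[1]: S = E(K, 61) = F9; DC ⊕ F9 = 25.
P[2]: S = E(K, F9) = 91; 8E ⊕ 91 = 1F.
Blocks that differ from the original plaintext: P[0].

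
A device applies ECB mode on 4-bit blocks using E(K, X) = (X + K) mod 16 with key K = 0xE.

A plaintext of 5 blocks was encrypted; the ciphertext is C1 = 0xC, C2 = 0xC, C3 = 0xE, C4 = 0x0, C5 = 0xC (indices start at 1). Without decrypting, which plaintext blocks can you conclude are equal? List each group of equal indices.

ECB encrypts each block independently with the same key, so equal ciphertext blocks imply equal plaintext blocks.
C1 = C2 = C5 = 0xC, so P1 = P2 = P5.

P1 = P2 = P5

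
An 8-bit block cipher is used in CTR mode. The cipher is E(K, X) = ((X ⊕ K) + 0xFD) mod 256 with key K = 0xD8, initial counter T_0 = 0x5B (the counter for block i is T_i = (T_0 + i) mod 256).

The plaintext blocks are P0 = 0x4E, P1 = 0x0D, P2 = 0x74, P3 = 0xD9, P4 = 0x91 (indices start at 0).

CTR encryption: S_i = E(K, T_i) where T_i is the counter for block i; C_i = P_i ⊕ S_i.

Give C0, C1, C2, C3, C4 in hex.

C0 = 0xCE, C1 = 0x8C, C2 = 0xF6, C3 = 0x5A, C4 = 0x15

C0: T = 0x5B, S = E(K, T) = 0x80; 0x4E ⊕ 0x80 = 0xCE.
C1: T = 0x5C, S = E(K, T) = 0x81; 0x0D ⊕ 0x81 = 0x8C.
C2: T = 0x5D, S = E(K, T) = 0x82; 0x74 ⊕ 0x82 = 0xF6.
C3: T = 0x5E, S = E(K, T) = 0x83; 0xD9 ⊕ 0x83 = 0x5A.
C4: T = 0x5F, S = E(K, T) = 0x84; 0x91 ⊕ 0x84 = 0x15.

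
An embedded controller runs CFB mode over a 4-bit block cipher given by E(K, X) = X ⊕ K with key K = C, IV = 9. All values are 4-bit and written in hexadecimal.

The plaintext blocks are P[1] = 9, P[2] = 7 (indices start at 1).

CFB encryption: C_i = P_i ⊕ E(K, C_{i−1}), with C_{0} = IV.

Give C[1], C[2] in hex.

C[1]: E(K, 9) = 5; 9 ⊕ 5 = C.
C[2]: E(K, C) = 0; 7 ⊕ 0 = 7.

C[1] = C, C[2] = 7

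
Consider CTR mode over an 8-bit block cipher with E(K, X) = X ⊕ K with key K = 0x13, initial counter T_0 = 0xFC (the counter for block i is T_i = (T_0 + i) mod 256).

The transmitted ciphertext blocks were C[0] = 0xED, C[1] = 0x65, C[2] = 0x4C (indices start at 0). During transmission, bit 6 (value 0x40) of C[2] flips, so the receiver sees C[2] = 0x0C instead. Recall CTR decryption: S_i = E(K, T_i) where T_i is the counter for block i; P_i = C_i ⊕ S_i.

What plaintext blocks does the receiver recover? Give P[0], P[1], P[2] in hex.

Only C[2] changed, to 0x0C. In CTR, a change in C_i flips the same bit in P_i only; the keystream is unaffected. Decrypting the received ciphertext:
P[0]: T = 0xFC, S = E(K, T) = 0xEF; 0xED ⊕ 0xEF = 0x02.
P[1]: T = 0xFD, S = E(K, T) = 0xEE; 0x65 ⊕ 0xEE = 0x8B.
P[2]: T = 0xFE, S = E(K, T) = 0xED; 0x0C ⊕ 0xED = 0xE1.
Blocks that differ from the original plaintext: P[2].

P[0] = 0x02, P[1] = 0x8B, P[2] = 0xE1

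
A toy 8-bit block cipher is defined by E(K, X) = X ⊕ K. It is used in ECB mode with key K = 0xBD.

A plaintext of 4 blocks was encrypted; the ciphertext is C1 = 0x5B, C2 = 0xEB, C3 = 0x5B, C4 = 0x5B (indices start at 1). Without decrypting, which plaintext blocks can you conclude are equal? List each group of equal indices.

P1 = P3 = P4

ECB encrypts each block independently with the same key, so equal ciphertext blocks imply equal plaintext blocks.
C1 = C3 = C4 = 0x5B, so P1 = P3 = P4.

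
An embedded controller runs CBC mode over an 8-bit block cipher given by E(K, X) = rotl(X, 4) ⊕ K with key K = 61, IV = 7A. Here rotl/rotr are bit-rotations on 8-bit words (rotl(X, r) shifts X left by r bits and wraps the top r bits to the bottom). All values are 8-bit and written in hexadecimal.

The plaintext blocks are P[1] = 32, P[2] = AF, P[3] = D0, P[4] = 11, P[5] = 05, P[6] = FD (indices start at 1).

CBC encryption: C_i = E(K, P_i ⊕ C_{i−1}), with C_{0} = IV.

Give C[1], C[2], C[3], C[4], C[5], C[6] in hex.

C[1]: P[1] ⊕ 7A = 48; E(K, 48) = E5.
C[2]: P[2] ⊕ E5 = 4A; E(K, 4A) = C5.
C[3]: P[3] ⊕ C5 = 15; E(K, 15) = 30.
C[4]: P[4] ⊕ 30 = 21; E(K, 21) = 73.
C[5]: P[5] ⊕ 73 = 76; E(K, 76) = 06.
C[6]: P[6] ⊕ 06 = FB; E(K, FB) = DE.

C[1] = E5, C[2] = C5, C[3] = 30, C[4] = 73, C[5] = 06, C[6] = DE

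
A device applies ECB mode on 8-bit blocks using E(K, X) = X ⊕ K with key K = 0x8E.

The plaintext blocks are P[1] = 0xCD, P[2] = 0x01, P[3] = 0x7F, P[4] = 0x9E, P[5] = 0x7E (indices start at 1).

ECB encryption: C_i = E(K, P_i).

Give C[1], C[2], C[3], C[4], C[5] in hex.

C[1] = 0x43, C[2] = 0x8F, C[3] = 0xF1, C[4] = 0x10, C[5] = 0xF0

C[1]: E(K, 0xCD) = 0x43.
C[2]: E(K, 0x01) = 0x8F.
C[3]: E(K, 0x7F) = 0xF1.
C[4]: E(K, 0x9E) = 0x10.
C[5]: E(K, 0x7E) = 0xF0.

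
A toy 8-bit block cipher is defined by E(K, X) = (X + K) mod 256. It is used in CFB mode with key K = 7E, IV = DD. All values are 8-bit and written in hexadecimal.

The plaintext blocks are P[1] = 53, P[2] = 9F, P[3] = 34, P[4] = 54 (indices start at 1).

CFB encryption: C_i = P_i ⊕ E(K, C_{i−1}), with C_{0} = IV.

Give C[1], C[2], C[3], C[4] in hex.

C[1] = 08, C[2] = 19, C[3] = A3, C[4] = 75

C[1]: E(K, DD) = 5B; 53 ⊕ 5B = 08.
C[2]: E(K, 08) = 86; 9F ⊕ 86 = 19.
C[3]: E(K, 19) = 97; 34 ⊕ 97 = A3.
C[4]: E(K, A3) = 21; 54 ⊕ 21 = 75.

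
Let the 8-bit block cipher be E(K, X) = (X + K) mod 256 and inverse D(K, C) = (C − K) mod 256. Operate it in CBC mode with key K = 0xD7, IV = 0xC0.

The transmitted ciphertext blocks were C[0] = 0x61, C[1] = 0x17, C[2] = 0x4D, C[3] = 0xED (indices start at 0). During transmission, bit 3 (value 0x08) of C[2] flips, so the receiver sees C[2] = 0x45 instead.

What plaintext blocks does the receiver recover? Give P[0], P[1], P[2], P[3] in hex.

CBC decryption: P_i = D(K, C_i) ⊕ C_{i−1}, with C_{−1} = IV.
Only C[2] changed, to 0x45. In CBC, a change in C_i garbles P_i and flips the same bit in P_{i+1}. Decrypting the received ciphertext:
P[0]: D(K, 0x61) = 0x8A; 0x8A ⊕ 0xC0 = 0x4A.
P[1]: D(K, 0x17) = 0x40; 0x40 ⊕ 0x61 = 0x21.
P[2]: D(K, 0x45) = 0x6E; 0x6E ⊕ 0x17 = 0x79.
P[3]: D(K, 0xED) = 0x16; 0x16 ⊕ 0x45 = 0x53.
Blocks that differ from the original plaintext: P[2], P[3].

P[0] = 0x4A, P[1] = 0x21, P[2] = 0x79, P[3] = 0x53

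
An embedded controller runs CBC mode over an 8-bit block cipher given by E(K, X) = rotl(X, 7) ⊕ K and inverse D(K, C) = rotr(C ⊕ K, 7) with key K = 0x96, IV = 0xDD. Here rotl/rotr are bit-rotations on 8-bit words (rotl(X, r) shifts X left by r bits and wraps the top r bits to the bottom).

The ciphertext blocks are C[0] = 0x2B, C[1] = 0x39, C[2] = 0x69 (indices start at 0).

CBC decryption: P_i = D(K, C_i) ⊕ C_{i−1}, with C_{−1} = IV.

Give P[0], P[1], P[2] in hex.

P[0] = 0xA6, P[1] = 0x74, P[2] = 0xC6

P[0]: D(K, 0x2B) = 0x7B; 0x7B ⊕ 0xDD = 0xA6.
P[1]: D(K, 0x39) = 0x5F; 0x5F ⊕ 0x2B = 0x74.
P[2]: D(K, 0x69) = 0xFF; 0xFF ⊕ 0x39 = 0xC6.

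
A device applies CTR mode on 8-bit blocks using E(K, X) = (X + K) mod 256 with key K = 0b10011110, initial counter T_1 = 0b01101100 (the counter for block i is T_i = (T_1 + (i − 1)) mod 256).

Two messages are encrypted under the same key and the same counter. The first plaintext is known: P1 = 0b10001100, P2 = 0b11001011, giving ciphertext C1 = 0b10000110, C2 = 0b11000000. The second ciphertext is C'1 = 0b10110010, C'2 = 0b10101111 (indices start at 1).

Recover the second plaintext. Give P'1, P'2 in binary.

P'1 = 0b10111000, P'2 = 0b10100100

In CTR with a reused counter, both messages share the same keystream S_i, so C_i ⊕ C'_i = P_i ⊕ P'_i and thus P'_i = P_i ⊕ C_i ⊕ C'_i.
P'1: 0b10001100 ⊕ 0b10000110 ⊕ 0b10110010 = 0b10111000.
P'2: 0b11001011 ⊕ 0b11000000 ⊕ 0b10101111 = 0b10100100.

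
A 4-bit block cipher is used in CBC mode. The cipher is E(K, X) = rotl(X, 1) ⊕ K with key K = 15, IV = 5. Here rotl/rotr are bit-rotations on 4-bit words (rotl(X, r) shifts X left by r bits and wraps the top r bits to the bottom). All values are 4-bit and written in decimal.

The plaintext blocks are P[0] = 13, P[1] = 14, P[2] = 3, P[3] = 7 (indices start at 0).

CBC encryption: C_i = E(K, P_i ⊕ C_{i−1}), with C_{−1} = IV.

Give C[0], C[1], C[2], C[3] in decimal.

C[0]: P[0] ⊕ 5 = 8; E(K, 8) = 14.
C[1]: P[1] ⊕ 14 = 0; E(K, 0) = 15.
C[2]: P[2] ⊕ 15 = 12; E(K, 12) = 6.
C[3]: P[3] ⊕ 6 = 1; E(K, 1) = 13.

C[0] = 14, C[1] = 15, C[2] = 6, C[3] = 13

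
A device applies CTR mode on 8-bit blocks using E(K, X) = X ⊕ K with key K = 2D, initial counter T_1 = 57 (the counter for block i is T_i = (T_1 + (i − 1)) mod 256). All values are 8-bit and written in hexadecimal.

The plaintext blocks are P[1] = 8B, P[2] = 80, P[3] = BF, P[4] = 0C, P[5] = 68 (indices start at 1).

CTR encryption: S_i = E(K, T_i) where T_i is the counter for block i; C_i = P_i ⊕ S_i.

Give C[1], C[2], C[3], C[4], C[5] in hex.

C[1]: T = 57, S = E(K, T) = 7A; 8B ⊕ 7A = F1.
C[2]: T = 58, S = E(K, T) = 75; 80 ⊕ 75 = F5.
C[3]: T = 59, S = E(K, T) = 74; BF ⊕ 74 = CB.
C[4]: T = 5A, S = E(K, T) = 77; 0C ⊕ 77 = 7B.
C[5]: T = 5B, S = E(K, T) = 76; 68 ⊕ 76 = 1E.

C[1] = F1, C[2] = F5, C[3] = CB, C[4] = 7B, C[5] = 1E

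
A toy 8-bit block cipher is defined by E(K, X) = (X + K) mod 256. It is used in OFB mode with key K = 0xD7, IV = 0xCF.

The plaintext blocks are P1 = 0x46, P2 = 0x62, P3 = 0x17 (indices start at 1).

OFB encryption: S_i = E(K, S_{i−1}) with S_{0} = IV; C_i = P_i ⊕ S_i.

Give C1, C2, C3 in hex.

C1: S = E(K, 0xCF) = 0xA6; 0x46 ⊕ 0xA6 = 0xE0.
C2: S = E(K, 0xA6) = 0x7D; 0x62 ⊕ 0x7D = 0x1F.
C3: S = E(K, 0x7D) = 0x54; 0x17 ⊕ 0x54 = 0x43.

C1 = 0xE0, C2 = 0x1F, C3 = 0x43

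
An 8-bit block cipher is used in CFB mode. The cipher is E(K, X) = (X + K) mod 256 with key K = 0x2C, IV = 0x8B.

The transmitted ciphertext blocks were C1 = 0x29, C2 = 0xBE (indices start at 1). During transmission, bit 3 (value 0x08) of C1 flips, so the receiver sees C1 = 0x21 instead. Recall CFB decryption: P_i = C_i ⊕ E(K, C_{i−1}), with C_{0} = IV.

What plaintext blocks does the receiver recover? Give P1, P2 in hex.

P1 = 0x96, P2 = 0xF3

Only C1 changed, to 0x21. In CFB, a change in C_i flips the same bit in P_i and garbles P_{i+1}. Decrypting the received ciphertext:
P1: E(K, 0x8B) = 0xB7; 0x21 ⊕ 0xB7 = 0x96.
P2: E(K, 0x21) = 0x4D; 0xBE ⊕ 0x4D = 0xF3.
Blocks that differ from the original plaintext: P1, P2.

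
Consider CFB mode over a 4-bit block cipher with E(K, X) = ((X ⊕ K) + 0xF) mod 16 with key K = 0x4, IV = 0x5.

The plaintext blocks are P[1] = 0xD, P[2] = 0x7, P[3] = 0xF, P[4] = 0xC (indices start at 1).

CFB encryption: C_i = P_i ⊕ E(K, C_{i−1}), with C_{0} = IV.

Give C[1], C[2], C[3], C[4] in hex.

C[1]: E(K, 0x5) = 0x0; 0xD ⊕ 0x0 = 0xD.
C[2]: E(K, 0xD) = 0x8; 0x7 ⊕ 0x8 = 0xF.
C[3]: E(K, 0xF) = 0xA; 0xF ⊕ 0xA = 0x5.
C[4]: E(K, 0x5) = 0x0; 0xC ⊕ 0x0 = 0xC.

C[1] = 0xD, C[2] = 0xF, C[3] = 0x5, C[4] = 0xC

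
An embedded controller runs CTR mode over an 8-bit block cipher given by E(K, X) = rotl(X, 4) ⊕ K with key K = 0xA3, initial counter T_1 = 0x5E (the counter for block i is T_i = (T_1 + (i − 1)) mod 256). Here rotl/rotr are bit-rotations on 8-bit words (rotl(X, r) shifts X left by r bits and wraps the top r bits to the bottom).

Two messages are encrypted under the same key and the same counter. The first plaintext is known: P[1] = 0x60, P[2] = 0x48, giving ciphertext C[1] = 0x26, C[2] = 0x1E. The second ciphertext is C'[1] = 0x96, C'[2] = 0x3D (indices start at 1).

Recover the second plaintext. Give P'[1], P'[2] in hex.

P'[1] = 0xD0, P'[2] = 0x6B

In CTR with a reused counter, both messages share the same keystream S_i, so C_i ⊕ C'_i = P_i ⊕ P'_i and thus P'_i = P_i ⊕ C_i ⊕ C'_i.
P'[1]: 0x60 ⊕ 0x26 ⊕ 0x96 = 0xD0.
P'[2]: 0x48 ⊕ 0x1E ⊕ 0x3D = 0x6B.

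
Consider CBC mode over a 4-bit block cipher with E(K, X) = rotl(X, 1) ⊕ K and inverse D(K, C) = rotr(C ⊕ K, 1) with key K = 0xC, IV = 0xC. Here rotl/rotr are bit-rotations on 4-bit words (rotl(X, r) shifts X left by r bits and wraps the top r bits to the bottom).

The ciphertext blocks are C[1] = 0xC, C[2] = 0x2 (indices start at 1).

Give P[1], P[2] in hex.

CBC decryption: P_i = D(K, C_i) ⊕ C_{i−1}, with C_{0} = IV.
P[1]: D(K, 0xC) = 0x0; 0x0 ⊕ 0xC = 0xC.
P[2]: D(K, 0x2) = 0x7; 0x7 ⊕ 0xC = 0xB.

P[1] = 0xC, P[2] = 0xB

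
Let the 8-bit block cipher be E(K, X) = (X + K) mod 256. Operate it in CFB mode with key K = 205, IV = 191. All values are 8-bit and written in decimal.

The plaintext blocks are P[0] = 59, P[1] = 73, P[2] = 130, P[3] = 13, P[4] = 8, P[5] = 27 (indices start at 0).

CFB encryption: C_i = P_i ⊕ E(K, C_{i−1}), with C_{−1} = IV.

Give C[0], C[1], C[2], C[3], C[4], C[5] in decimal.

C[0]: E(K, 191) = 140; 59 ⊕ 140 = 183.
C[1]: E(K, 183) = 132; 73 ⊕ 132 = 205.
C[2]: E(K, 205) = 154; 130 ⊕ 154 = 24.
C[3]: E(K, 24) = 229; 13 ⊕ 229 = 232.
C[4]: E(K, 232) = 181; 8 ⊕ 181 = 189.
C[5]: E(K, 189) = 138; 27 ⊕ 138 = 145.

C[0] = 183, C[1] = 205, C[2] = 24, C[3] = 232, C[4] = 189, C[5] = 145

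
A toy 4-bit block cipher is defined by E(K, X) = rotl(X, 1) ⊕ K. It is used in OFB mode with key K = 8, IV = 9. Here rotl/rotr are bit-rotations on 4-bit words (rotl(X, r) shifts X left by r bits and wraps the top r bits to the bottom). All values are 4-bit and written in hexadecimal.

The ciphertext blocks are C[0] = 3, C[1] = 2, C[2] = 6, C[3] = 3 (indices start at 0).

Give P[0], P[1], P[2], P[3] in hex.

OFB decryption: S_i = E(K, S_{i−1}) with S_{−1} = IV; P_i = C_i ⊕ S_i.
P[0]: S = E(K, 9) = B; 3 ⊕ B = 8.
P[1]: S = E(K, B) = F; 2 ⊕ F = D.
P[2]: S = E(K, F) = 7; 6 ⊕ 7 = 1.
P[3]: S = E(K, 7) = 6; 3 ⊕ 6 = 5.

P[0] = 8, P[1] = D, P[2] = 1, P[3] = 5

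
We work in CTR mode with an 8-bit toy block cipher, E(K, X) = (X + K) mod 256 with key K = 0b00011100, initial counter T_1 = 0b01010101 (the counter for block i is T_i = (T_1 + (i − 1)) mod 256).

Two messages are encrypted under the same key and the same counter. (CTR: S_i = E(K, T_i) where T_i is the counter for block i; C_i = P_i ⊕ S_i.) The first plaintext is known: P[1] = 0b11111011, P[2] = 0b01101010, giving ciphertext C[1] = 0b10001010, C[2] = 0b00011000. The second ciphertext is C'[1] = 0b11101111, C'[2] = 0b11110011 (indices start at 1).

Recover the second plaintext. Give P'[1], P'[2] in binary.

P'[1] = 0b10011110, P'[2] = 0b10000001

In CTR with a reused counter, both messages share the same keystream S_i, so C_i ⊕ C'_i = P_i ⊕ P'_i and thus P'_i = P_i ⊕ C_i ⊕ C'_i.
P'[1]: 0b11111011 ⊕ 0b10001010 ⊕ 0b11101111 = 0b10011110.
P'[2]: 0b01101010 ⊕ 0b00011000 ⊕ 0b11110011 = 0b10000001.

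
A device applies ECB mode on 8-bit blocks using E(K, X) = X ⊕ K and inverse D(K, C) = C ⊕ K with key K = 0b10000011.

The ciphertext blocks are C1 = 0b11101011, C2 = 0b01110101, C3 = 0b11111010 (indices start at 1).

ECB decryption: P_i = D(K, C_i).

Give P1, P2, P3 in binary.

P1 = 0b01101000, P2 = 0b11110110, P3 = 0b01111001

P1: D(K, 0b11101011) = 0b01101000.
P2: D(K, 0b01110101) = 0b11110110.
P3: D(K, 0b11111010) = 0b01111001.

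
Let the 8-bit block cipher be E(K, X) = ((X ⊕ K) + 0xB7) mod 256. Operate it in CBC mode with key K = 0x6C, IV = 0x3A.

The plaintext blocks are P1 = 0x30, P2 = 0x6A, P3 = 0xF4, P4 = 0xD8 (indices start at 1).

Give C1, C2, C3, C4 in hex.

C1 = 0x1D, C2 = 0xD2, C3 = 0x01, C4 = 0x6C

CBC encryption: C_i = E(K, P_i ⊕ C_{i−1}), with C_{0} = IV.
C1: P1 ⊕ 0x3A = 0x0A; E(K, 0x0A) = 0x1D.
C2: P2 ⊕ 0x1D = 0x77; E(K, 0x77) = 0xD2.
C3: P3 ⊕ 0xD2 = 0x26; E(K, 0x26) = 0x01.
C4: P4 ⊕ 0x01 = 0xD9; E(K, 0xD9) = 0x6C.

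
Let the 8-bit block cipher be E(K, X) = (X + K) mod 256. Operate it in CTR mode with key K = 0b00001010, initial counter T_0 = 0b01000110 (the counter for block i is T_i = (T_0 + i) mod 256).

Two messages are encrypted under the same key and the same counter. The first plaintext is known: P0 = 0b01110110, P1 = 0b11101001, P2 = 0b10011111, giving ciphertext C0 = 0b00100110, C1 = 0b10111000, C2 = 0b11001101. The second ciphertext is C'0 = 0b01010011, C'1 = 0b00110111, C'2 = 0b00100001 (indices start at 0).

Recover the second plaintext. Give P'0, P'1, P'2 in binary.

P'0 = 0b00000011, P'1 = 0b01100110, P'2 = 0b01110011

In CTR with a reused counter, both messages share the same keystream S_i, so C_i ⊕ C'_i = P_i ⊕ P'_i and thus P'_i = P_i ⊕ C_i ⊕ C'_i.
P'0: 0b01110110 ⊕ 0b00100110 ⊕ 0b01010011 = 0b00000011.
P'1: 0b11101001 ⊕ 0b10111000 ⊕ 0b00110111 = 0b01100110.
P'2: 0b10011111 ⊕ 0b11001101 ⊕ 0b00100001 = 0b01110011.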